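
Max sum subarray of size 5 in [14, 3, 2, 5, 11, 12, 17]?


[0:5]: 35
[1:6]: 33
[2:7]: 47

Max: 47 at [2:7]


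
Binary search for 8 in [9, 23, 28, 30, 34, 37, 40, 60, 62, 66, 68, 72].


Step 1: lo=0, hi=11, mid=5, val=37
Step 2: lo=0, hi=4, mid=2, val=28
Step 3: lo=0, hi=1, mid=0, val=9

Not found


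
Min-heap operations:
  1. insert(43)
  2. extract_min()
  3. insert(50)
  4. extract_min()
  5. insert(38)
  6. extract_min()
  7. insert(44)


insert(43) -> [43]
extract_min()->43, []
insert(50) -> [50]
extract_min()->50, []
insert(38) -> [38]
extract_min()->38, []
insert(44) -> [44]

Final heap: [44]


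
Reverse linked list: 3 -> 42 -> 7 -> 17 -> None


Step 1: curr=3, set curr.next=prev(None) | reversed so far: 3
Step 2: curr=42, set curr.next=prev(3) | reversed so far: 42 -> 3
Step 3: curr=7, set curr.next=prev(42) | reversed so far: 7 -> 42 -> 3
Step 4: curr=17, set curr.next=prev(7) | reversed so far: 17 -> 7 -> 42 -> 3

17 -> 7 -> 42 -> 3 -> None


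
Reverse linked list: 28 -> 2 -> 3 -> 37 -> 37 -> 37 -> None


Step 1: curr=28, set curr.next=prev(None) | reversed so far: 28
Step 2: curr=2, set curr.next=prev(28) | reversed so far: 2 -> 28
Step 3: curr=3, set curr.next=prev(2) | reversed so far: 3 -> 2 -> 28
Step 4: curr=37, set curr.next=prev(3) | reversed so far: 37 -> 3 -> 2 -> 28
Step 5: curr=37, set curr.next=prev(37) | reversed so far: 37 -> 37 -> 3 -> 2 -> 28
Step 6: curr=37, set curr.next=prev(37) | reversed so far: 37 -> 37 -> 37 -> 3 -> 2 -> 28

37 -> 37 -> 37 -> 3 -> 2 -> 28 -> None


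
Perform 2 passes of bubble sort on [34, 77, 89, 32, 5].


Initial: [34, 77, 89, 32, 5]
Pass 1: [34, 77, 32, 5, 89] (2 swaps)
Pass 2: [34, 32, 5, 77, 89] (2 swaps)

After 2 passes: [34, 32, 5, 77, 89]


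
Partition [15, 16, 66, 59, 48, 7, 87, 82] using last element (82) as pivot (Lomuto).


Pivot: 82
  15 <= 82: advance i (no swap)
  16 <= 82: advance i (no swap)
  66 <= 82: advance i (no swap)
  59 <= 82: advance i (no swap)
  48 <= 82: advance i (no swap)
  7 <= 82: advance i (no swap)
Place pivot at 6: [15, 16, 66, 59, 48, 7, 82, 87]

Partitioned: [15, 16, 66, 59, 48, 7, 82, 87]


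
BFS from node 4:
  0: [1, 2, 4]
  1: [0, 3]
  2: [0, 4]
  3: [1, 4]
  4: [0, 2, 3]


Visit 4, enqueue [0, 2, 3]
Visit 0, enqueue [1]
Visit 2, enqueue []
Visit 3, enqueue []
Visit 1, enqueue []

BFS order: [4, 0, 2, 3, 1]


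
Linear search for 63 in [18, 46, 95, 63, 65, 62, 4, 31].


i=0: 18!=63
i=1: 46!=63
i=2: 95!=63
i=3: 63==63 found!

Found at 3, 4 comps


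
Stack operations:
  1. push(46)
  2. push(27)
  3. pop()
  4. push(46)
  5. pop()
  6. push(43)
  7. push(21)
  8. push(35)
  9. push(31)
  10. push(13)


push(46) -> [46]
push(27) -> [46, 27]
pop()->27, [46]
push(46) -> [46, 46]
pop()->46, [46]
push(43) -> [46, 43]
push(21) -> [46, 43, 21]
push(35) -> [46, 43, 21, 35]
push(31) -> [46, 43, 21, 35, 31]
push(13) -> [46, 43, 21, 35, 31, 13]

Final stack: [46, 43, 21, 35, 31, 13]


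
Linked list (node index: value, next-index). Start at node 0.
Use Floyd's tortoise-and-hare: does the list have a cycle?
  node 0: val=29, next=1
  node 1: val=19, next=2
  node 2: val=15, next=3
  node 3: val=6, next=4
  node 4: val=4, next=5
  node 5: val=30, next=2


Floyd's tortoise (slow, +1) and hare (fast, +2):
  init: slow=0, fast=0
  step 1: slow=1, fast=2
  step 2: slow=2, fast=4
  step 3: slow=3, fast=2
  step 4: slow=4, fast=4
  slow == fast at node 4: cycle detected

Cycle: yes


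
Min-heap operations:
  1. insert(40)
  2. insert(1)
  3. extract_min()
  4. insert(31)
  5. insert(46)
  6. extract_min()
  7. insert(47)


insert(40) -> [40]
insert(1) -> [1, 40]
extract_min()->1, [40]
insert(31) -> [31, 40]
insert(46) -> [31, 40, 46]
extract_min()->31, [40, 46]
insert(47) -> [40, 46, 47]

Final heap: [40, 46, 47]


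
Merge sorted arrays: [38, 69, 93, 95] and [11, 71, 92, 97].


Take 11 from B
Take 38 from A
Take 69 from A
Take 71 from B
Take 92 from B
Take 93 from A
Take 95 from A

Merged: [11, 38, 69, 71, 92, 93, 95, 97]


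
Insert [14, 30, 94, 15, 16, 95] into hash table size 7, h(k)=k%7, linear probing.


Insert 14: h=0 -> slot 0
Insert 30: h=2 -> slot 2
Insert 94: h=3 -> slot 3
Insert 15: h=1 -> slot 1
Insert 16: h=2, 2 probes -> slot 4
Insert 95: h=4, 1 probes -> slot 5

Table: [14, 15, 30, 94, 16, 95, None]


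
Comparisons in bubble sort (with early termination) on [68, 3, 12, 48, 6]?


Algorithm: bubble sort (with early termination)
Input: [68, 3, 12, 48, 6]
Sorted: [3, 6, 12, 48, 68]

10


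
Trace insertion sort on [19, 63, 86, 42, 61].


Initial: [19, 63, 86, 42, 61]
Insert 63: [19, 63, 86, 42, 61]
Insert 86: [19, 63, 86, 42, 61]
Insert 42: [19, 42, 63, 86, 61]
Insert 61: [19, 42, 61, 63, 86]

Sorted: [19, 42, 61, 63, 86]


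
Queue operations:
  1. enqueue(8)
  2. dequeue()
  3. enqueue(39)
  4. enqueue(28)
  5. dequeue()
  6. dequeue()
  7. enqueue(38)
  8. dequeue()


enqueue(8) -> [8]
dequeue()->8, []
enqueue(39) -> [39]
enqueue(28) -> [39, 28]
dequeue()->39, [28]
dequeue()->28, []
enqueue(38) -> [38]
dequeue()->38, []

Final queue: []


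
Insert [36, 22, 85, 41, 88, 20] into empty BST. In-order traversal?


Insert 36: root
Insert 22: L from 36
Insert 85: R from 36
Insert 41: R from 36 -> L from 85
Insert 88: R from 36 -> R from 85
Insert 20: L from 36 -> L from 22

In-order: [20, 22, 36, 41, 85, 88]


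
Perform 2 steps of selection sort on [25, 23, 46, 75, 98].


Initial: [25, 23, 46, 75, 98]
Step 1: min=23 at 1
  Swap: [23, 25, 46, 75, 98]
Step 2: min=25 at 1
  Swap: [23, 25, 46, 75, 98]

After 2 steps: [23, 25, 46, 75, 98]


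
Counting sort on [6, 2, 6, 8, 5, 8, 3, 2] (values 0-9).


Input: [6, 2, 6, 8, 5, 8, 3, 2]
Counts: [0, 0, 2, 1, 0, 1, 2, 0, 2, 0]

Sorted: [2, 2, 3, 5, 6, 6, 8, 8]


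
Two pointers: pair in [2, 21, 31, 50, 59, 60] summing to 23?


lo=0(2)+hi=5(60)=62
lo=0(2)+hi=4(59)=61
lo=0(2)+hi=3(50)=52
lo=0(2)+hi=2(31)=33
lo=0(2)+hi=1(21)=23

Yes: 2+21=23


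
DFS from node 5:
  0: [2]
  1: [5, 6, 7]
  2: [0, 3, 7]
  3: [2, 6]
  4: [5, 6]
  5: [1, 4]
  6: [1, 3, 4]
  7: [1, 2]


Visit 5, push [4, 1]
Visit 1, push [7, 6]
Visit 6, push [4, 3]
Visit 3, push [2]
Visit 2, push [7, 0]
Visit 0, push []
Visit 7, push []
Visit 4, push []

DFS order: [5, 1, 6, 3, 2, 0, 7, 4]


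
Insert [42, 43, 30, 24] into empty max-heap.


Insert 42: [42]
Insert 43: [43, 42]
Insert 30: [43, 42, 30]
Insert 24: [43, 42, 30, 24]

Final heap: [43, 42, 30, 24]


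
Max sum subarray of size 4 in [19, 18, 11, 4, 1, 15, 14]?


[0:4]: 52
[1:5]: 34
[2:6]: 31
[3:7]: 34

Max: 52 at [0:4]


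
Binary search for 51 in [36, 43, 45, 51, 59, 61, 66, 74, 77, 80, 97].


Step 1: lo=0, hi=10, mid=5, val=61
Step 2: lo=0, hi=4, mid=2, val=45
Step 3: lo=3, hi=4, mid=3, val=51

Found at index 3


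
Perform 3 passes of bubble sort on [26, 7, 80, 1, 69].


Initial: [26, 7, 80, 1, 69]
Pass 1: [7, 26, 1, 69, 80] (3 swaps)
Pass 2: [7, 1, 26, 69, 80] (1 swaps)
Pass 3: [1, 7, 26, 69, 80] (1 swaps)

After 3 passes: [1, 7, 26, 69, 80]


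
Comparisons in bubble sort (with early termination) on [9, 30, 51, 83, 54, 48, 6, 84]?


Algorithm: bubble sort (with early termination)
Input: [9, 30, 51, 83, 54, 48, 6, 84]
Sorted: [6, 9, 30, 48, 51, 54, 83, 84]

28


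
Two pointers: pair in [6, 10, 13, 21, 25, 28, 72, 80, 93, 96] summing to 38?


lo=0(6)+hi=9(96)=102
lo=0(6)+hi=8(93)=99
lo=0(6)+hi=7(80)=86
lo=0(6)+hi=6(72)=78
lo=0(6)+hi=5(28)=34
lo=1(10)+hi=5(28)=38

Yes: 10+28=38


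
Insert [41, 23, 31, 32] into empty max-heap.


Insert 41: [41]
Insert 23: [41, 23]
Insert 31: [41, 23, 31]
Insert 32: [41, 32, 31, 23]

Final heap: [41, 32, 31, 23]


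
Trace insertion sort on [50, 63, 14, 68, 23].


Initial: [50, 63, 14, 68, 23]
Insert 63: [50, 63, 14, 68, 23]
Insert 14: [14, 50, 63, 68, 23]
Insert 68: [14, 50, 63, 68, 23]
Insert 23: [14, 23, 50, 63, 68]

Sorted: [14, 23, 50, 63, 68]


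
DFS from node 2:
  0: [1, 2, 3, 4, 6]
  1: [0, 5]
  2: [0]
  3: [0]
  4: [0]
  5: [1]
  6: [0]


Visit 2, push [0]
Visit 0, push [6, 4, 3, 1]
Visit 1, push [5]
Visit 5, push []
Visit 3, push []
Visit 4, push []
Visit 6, push []

DFS order: [2, 0, 1, 5, 3, 4, 6]


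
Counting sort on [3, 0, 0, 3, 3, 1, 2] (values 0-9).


Input: [3, 0, 0, 3, 3, 1, 2]
Counts: [2, 1, 1, 3, 0, 0, 0, 0, 0, 0]

Sorted: [0, 0, 1, 2, 3, 3, 3]


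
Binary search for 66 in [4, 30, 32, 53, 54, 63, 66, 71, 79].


Step 1: lo=0, hi=8, mid=4, val=54
Step 2: lo=5, hi=8, mid=6, val=66

Found at index 6


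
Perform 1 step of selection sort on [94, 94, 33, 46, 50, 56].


Initial: [94, 94, 33, 46, 50, 56]
Step 1: min=33 at 2
  Swap: [33, 94, 94, 46, 50, 56]

After 1 step: [33, 94, 94, 46, 50, 56]


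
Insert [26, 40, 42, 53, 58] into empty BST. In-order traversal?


Insert 26: root
Insert 40: R from 26
Insert 42: R from 26 -> R from 40
Insert 53: R from 26 -> R from 40 -> R from 42
Insert 58: R from 26 -> R from 40 -> R from 42 -> R from 53

In-order: [26, 40, 42, 53, 58]


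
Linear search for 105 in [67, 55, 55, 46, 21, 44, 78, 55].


i=0: 67!=105
i=1: 55!=105
i=2: 55!=105
i=3: 46!=105
i=4: 21!=105
i=5: 44!=105
i=6: 78!=105
i=7: 55!=105

Not found, 8 comps


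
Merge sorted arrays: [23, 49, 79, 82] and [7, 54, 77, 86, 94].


Take 7 from B
Take 23 from A
Take 49 from A
Take 54 from B
Take 77 from B
Take 79 from A
Take 82 from A

Merged: [7, 23, 49, 54, 77, 79, 82, 86, 94]


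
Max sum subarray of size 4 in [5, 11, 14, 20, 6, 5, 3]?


[0:4]: 50
[1:5]: 51
[2:6]: 45
[3:7]: 34

Max: 51 at [1:5]


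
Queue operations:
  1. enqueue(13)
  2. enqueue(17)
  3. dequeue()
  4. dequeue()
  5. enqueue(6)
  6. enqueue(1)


enqueue(13) -> [13]
enqueue(17) -> [13, 17]
dequeue()->13, [17]
dequeue()->17, []
enqueue(6) -> [6]
enqueue(1) -> [6, 1]

Final queue: [6, 1]


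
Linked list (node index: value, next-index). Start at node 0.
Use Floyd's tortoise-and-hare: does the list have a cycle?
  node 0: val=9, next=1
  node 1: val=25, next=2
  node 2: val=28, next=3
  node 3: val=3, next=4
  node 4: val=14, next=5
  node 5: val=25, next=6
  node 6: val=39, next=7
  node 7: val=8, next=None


Floyd's tortoise (slow, +1) and hare (fast, +2):
  init: slow=0, fast=0
  step 1: slow=1, fast=2
  step 2: slow=2, fast=4
  step 3: slow=3, fast=6
  step 4: fast 6->7->None, no cycle

Cycle: no


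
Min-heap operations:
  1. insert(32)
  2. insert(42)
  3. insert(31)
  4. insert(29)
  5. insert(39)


insert(32) -> [32]
insert(42) -> [32, 42]
insert(31) -> [31, 42, 32]
insert(29) -> [29, 31, 32, 42]
insert(39) -> [29, 31, 32, 42, 39]

Final heap: [29, 31, 32, 42, 39]


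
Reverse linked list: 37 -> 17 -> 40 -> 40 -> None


Step 1: curr=37, set curr.next=prev(None) | reversed so far: 37
Step 2: curr=17, set curr.next=prev(37) | reversed so far: 17 -> 37
Step 3: curr=40, set curr.next=prev(17) | reversed so far: 40 -> 17 -> 37
Step 4: curr=40, set curr.next=prev(40) | reversed so far: 40 -> 40 -> 17 -> 37

40 -> 40 -> 17 -> 37 -> None


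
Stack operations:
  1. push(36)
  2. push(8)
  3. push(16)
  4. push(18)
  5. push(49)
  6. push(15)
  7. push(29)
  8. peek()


push(36) -> [36]
push(8) -> [36, 8]
push(16) -> [36, 8, 16]
push(18) -> [36, 8, 16, 18]
push(49) -> [36, 8, 16, 18, 49]
push(15) -> [36, 8, 16, 18, 49, 15]
push(29) -> [36, 8, 16, 18, 49, 15, 29]
peek()->29

Final stack: [36, 8, 16, 18, 49, 15, 29]


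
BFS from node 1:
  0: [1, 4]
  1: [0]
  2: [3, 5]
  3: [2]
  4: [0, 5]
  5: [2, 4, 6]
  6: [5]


Visit 1, enqueue [0]
Visit 0, enqueue [4]
Visit 4, enqueue [5]
Visit 5, enqueue [2, 6]
Visit 2, enqueue [3]
Visit 6, enqueue []
Visit 3, enqueue []

BFS order: [1, 0, 4, 5, 2, 6, 3]


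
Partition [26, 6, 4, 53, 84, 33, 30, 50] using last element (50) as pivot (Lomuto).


Pivot: 50
  26 <= 50: advance i (no swap)
  6 <= 50: advance i (no swap)
  4 <= 50: advance i (no swap)
  33 <= 50: swap -> [26, 6, 4, 33, 84, 53, 30, 50]
  30 <= 50: swap -> [26, 6, 4, 33, 30, 53, 84, 50]
Place pivot at 5: [26, 6, 4, 33, 30, 50, 84, 53]

Partitioned: [26, 6, 4, 33, 30, 50, 84, 53]


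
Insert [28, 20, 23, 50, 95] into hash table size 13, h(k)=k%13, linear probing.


Insert 28: h=2 -> slot 2
Insert 20: h=7 -> slot 7
Insert 23: h=10 -> slot 10
Insert 50: h=11 -> slot 11
Insert 95: h=4 -> slot 4

Table: [None, None, 28, None, 95, None, None, 20, None, None, 23, 50, None]


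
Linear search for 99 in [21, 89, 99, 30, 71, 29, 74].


i=0: 21!=99
i=1: 89!=99
i=2: 99==99 found!

Found at 2, 3 comps


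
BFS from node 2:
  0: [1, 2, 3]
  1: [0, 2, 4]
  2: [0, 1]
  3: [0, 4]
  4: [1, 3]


Visit 2, enqueue [0, 1]
Visit 0, enqueue [3]
Visit 1, enqueue [4]
Visit 3, enqueue []
Visit 4, enqueue []

BFS order: [2, 0, 1, 3, 4]


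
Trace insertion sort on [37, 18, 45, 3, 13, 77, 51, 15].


Initial: [37, 18, 45, 3, 13, 77, 51, 15]
Insert 18: [18, 37, 45, 3, 13, 77, 51, 15]
Insert 45: [18, 37, 45, 3, 13, 77, 51, 15]
Insert 3: [3, 18, 37, 45, 13, 77, 51, 15]
Insert 13: [3, 13, 18, 37, 45, 77, 51, 15]
Insert 77: [3, 13, 18, 37, 45, 77, 51, 15]
Insert 51: [3, 13, 18, 37, 45, 51, 77, 15]
Insert 15: [3, 13, 15, 18, 37, 45, 51, 77]

Sorted: [3, 13, 15, 18, 37, 45, 51, 77]


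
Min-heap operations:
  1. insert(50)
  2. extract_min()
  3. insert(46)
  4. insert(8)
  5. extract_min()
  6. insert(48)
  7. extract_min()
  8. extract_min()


insert(50) -> [50]
extract_min()->50, []
insert(46) -> [46]
insert(8) -> [8, 46]
extract_min()->8, [46]
insert(48) -> [46, 48]
extract_min()->46, [48]
extract_min()->48, []

Final heap: []


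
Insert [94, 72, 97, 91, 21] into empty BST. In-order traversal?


Insert 94: root
Insert 72: L from 94
Insert 97: R from 94
Insert 91: L from 94 -> R from 72
Insert 21: L from 94 -> L from 72

In-order: [21, 72, 91, 94, 97]


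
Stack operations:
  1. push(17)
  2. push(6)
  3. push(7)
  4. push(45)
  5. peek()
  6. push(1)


push(17) -> [17]
push(6) -> [17, 6]
push(7) -> [17, 6, 7]
push(45) -> [17, 6, 7, 45]
peek()->45
push(1) -> [17, 6, 7, 45, 1]

Final stack: [17, 6, 7, 45, 1]


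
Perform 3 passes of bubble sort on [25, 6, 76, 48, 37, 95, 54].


Initial: [25, 6, 76, 48, 37, 95, 54]
Pass 1: [6, 25, 48, 37, 76, 54, 95] (4 swaps)
Pass 2: [6, 25, 37, 48, 54, 76, 95] (2 swaps)
Pass 3: [6, 25, 37, 48, 54, 76, 95] (0 swaps)

After 3 passes: [6, 25, 37, 48, 54, 76, 95]


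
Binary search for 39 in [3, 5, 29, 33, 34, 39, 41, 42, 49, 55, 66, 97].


Step 1: lo=0, hi=11, mid=5, val=39

Found at index 5


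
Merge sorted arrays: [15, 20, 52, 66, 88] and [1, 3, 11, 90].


Take 1 from B
Take 3 from B
Take 11 from B
Take 15 from A
Take 20 from A
Take 52 from A
Take 66 from A
Take 88 from A

Merged: [1, 3, 11, 15, 20, 52, 66, 88, 90]


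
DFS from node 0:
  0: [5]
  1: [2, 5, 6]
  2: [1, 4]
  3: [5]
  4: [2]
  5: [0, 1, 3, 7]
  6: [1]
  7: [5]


Visit 0, push [5]
Visit 5, push [7, 3, 1]
Visit 1, push [6, 2]
Visit 2, push [4]
Visit 4, push []
Visit 6, push []
Visit 3, push []
Visit 7, push []

DFS order: [0, 5, 1, 2, 4, 6, 3, 7]


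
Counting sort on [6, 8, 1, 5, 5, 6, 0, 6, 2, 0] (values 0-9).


Input: [6, 8, 1, 5, 5, 6, 0, 6, 2, 0]
Counts: [2, 1, 1, 0, 0, 2, 3, 0, 1, 0]

Sorted: [0, 0, 1, 2, 5, 5, 6, 6, 6, 8]


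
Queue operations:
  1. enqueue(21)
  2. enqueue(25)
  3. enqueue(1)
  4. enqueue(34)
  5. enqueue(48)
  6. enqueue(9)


enqueue(21) -> [21]
enqueue(25) -> [21, 25]
enqueue(1) -> [21, 25, 1]
enqueue(34) -> [21, 25, 1, 34]
enqueue(48) -> [21, 25, 1, 34, 48]
enqueue(9) -> [21, 25, 1, 34, 48, 9]

Final queue: [21, 25, 1, 34, 48, 9]


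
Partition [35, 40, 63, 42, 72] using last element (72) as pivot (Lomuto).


Pivot: 72
  35 <= 72: advance i (no swap)
  40 <= 72: advance i (no swap)
  63 <= 72: advance i (no swap)
  42 <= 72: advance i (no swap)
Place pivot at 4: [35, 40, 63, 42, 72]

Partitioned: [35, 40, 63, 42, 72]


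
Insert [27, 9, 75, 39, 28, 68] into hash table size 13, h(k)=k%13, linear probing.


Insert 27: h=1 -> slot 1
Insert 9: h=9 -> slot 9
Insert 75: h=10 -> slot 10
Insert 39: h=0 -> slot 0
Insert 28: h=2 -> slot 2
Insert 68: h=3 -> slot 3

Table: [39, 27, 28, 68, None, None, None, None, None, 9, 75, None, None]


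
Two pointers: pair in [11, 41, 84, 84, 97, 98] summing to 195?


lo=0(11)+hi=5(98)=109
lo=1(41)+hi=5(98)=139
lo=2(84)+hi=5(98)=182
lo=3(84)+hi=5(98)=182
lo=4(97)+hi=5(98)=195

Yes: 97+98=195


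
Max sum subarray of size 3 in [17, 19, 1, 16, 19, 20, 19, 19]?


[0:3]: 37
[1:4]: 36
[2:5]: 36
[3:6]: 55
[4:7]: 58
[5:8]: 58

Max: 58 at [4:7]


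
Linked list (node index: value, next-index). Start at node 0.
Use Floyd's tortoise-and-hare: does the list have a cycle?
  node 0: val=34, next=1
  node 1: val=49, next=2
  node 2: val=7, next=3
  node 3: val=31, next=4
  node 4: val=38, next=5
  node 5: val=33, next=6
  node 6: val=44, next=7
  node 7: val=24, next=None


Floyd's tortoise (slow, +1) and hare (fast, +2):
  init: slow=0, fast=0
  step 1: slow=1, fast=2
  step 2: slow=2, fast=4
  step 3: slow=3, fast=6
  step 4: fast 6->7->None, no cycle

Cycle: no


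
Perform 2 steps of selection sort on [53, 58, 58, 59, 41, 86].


Initial: [53, 58, 58, 59, 41, 86]
Step 1: min=41 at 4
  Swap: [41, 58, 58, 59, 53, 86]
Step 2: min=53 at 4
  Swap: [41, 53, 58, 59, 58, 86]

After 2 steps: [41, 53, 58, 59, 58, 86]


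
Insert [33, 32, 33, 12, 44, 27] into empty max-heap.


Insert 33: [33]
Insert 32: [33, 32]
Insert 33: [33, 32, 33]
Insert 12: [33, 32, 33, 12]
Insert 44: [44, 33, 33, 12, 32]
Insert 27: [44, 33, 33, 12, 32, 27]

Final heap: [44, 33, 33, 12, 32, 27]


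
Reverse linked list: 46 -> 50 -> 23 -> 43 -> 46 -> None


Step 1: curr=46, set curr.next=prev(None) | reversed so far: 46
Step 2: curr=50, set curr.next=prev(46) | reversed so far: 50 -> 46
Step 3: curr=23, set curr.next=prev(50) | reversed so far: 23 -> 50 -> 46
Step 4: curr=43, set curr.next=prev(23) | reversed so far: 43 -> 23 -> 50 -> 46
Step 5: curr=46, set curr.next=prev(43) | reversed so far: 46 -> 43 -> 23 -> 50 -> 46

46 -> 43 -> 23 -> 50 -> 46 -> None


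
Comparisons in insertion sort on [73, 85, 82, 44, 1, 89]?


Algorithm: insertion sort
Input: [73, 85, 82, 44, 1, 89]
Sorted: [1, 44, 73, 82, 85, 89]

11


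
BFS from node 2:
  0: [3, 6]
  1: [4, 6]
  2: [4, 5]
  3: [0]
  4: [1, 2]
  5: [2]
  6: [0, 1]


Visit 2, enqueue [4, 5]
Visit 4, enqueue [1]
Visit 5, enqueue []
Visit 1, enqueue [6]
Visit 6, enqueue [0]
Visit 0, enqueue [3]
Visit 3, enqueue []

BFS order: [2, 4, 5, 1, 6, 0, 3]


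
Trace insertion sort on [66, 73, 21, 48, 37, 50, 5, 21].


Initial: [66, 73, 21, 48, 37, 50, 5, 21]
Insert 73: [66, 73, 21, 48, 37, 50, 5, 21]
Insert 21: [21, 66, 73, 48, 37, 50, 5, 21]
Insert 48: [21, 48, 66, 73, 37, 50, 5, 21]
Insert 37: [21, 37, 48, 66, 73, 50, 5, 21]
Insert 50: [21, 37, 48, 50, 66, 73, 5, 21]
Insert 5: [5, 21, 37, 48, 50, 66, 73, 21]
Insert 21: [5, 21, 21, 37, 48, 50, 66, 73]

Sorted: [5, 21, 21, 37, 48, 50, 66, 73]


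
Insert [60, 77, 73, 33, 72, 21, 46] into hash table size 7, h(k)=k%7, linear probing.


Insert 60: h=4 -> slot 4
Insert 77: h=0 -> slot 0
Insert 73: h=3 -> slot 3
Insert 33: h=5 -> slot 5
Insert 72: h=2 -> slot 2
Insert 21: h=0, 1 probes -> slot 1
Insert 46: h=4, 2 probes -> slot 6

Table: [77, 21, 72, 73, 60, 33, 46]


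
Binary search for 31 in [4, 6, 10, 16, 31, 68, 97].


Step 1: lo=0, hi=6, mid=3, val=16
Step 2: lo=4, hi=6, mid=5, val=68
Step 3: lo=4, hi=4, mid=4, val=31

Found at index 4


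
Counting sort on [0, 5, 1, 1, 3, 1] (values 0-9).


Input: [0, 5, 1, 1, 3, 1]
Counts: [1, 3, 0, 1, 0, 1, 0, 0, 0, 0]

Sorted: [0, 1, 1, 1, 3, 5]


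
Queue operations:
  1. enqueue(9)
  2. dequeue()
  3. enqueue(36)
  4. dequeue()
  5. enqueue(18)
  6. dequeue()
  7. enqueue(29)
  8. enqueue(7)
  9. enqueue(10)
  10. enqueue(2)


enqueue(9) -> [9]
dequeue()->9, []
enqueue(36) -> [36]
dequeue()->36, []
enqueue(18) -> [18]
dequeue()->18, []
enqueue(29) -> [29]
enqueue(7) -> [29, 7]
enqueue(10) -> [29, 7, 10]
enqueue(2) -> [29, 7, 10, 2]

Final queue: [29, 7, 10, 2]


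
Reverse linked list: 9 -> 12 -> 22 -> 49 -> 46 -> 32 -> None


Step 1: curr=9, set curr.next=prev(None) | reversed so far: 9
Step 2: curr=12, set curr.next=prev(9) | reversed so far: 12 -> 9
Step 3: curr=22, set curr.next=prev(12) | reversed so far: 22 -> 12 -> 9
Step 4: curr=49, set curr.next=prev(22) | reversed so far: 49 -> 22 -> 12 -> 9
Step 5: curr=46, set curr.next=prev(49) | reversed so far: 46 -> 49 -> 22 -> 12 -> 9
Step 6: curr=32, set curr.next=prev(46) | reversed so far: 32 -> 46 -> 49 -> 22 -> 12 -> 9

32 -> 46 -> 49 -> 22 -> 12 -> 9 -> None


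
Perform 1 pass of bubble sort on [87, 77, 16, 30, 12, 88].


Initial: [87, 77, 16, 30, 12, 88]
Pass 1: [77, 16, 30, 12, 87, 88] (4 swaps)

After 1 pass: [77, 16, 30, 12, 87, 88]


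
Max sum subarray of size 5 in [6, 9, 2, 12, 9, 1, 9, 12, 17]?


[0:5]: 38
[1:6]: 33
[2:7]: 33
[3:8]: 43
[4:9]: 48

Max: 48 at [4:9]


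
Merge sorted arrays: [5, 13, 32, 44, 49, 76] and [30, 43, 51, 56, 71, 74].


Take 5 from A
Take 13 from A
Take 30 from B
Take 32 from A
Take 43 from B
Take 44 from A
Take 49 from A
Take 51 from B
Take 56 from B
Take 71 from B
Take 74 from B

Merged: [5, 13, 30, 32, 43, 44, 49, 51, 56, 71, 74, 76]


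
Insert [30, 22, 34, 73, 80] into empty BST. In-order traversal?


Insert 30: root
Insert 22: L from 30
Insert 34: R from 30
Insert 73: R from 30 -> R from 34
Insert 80: R from 30 -> R from 34 -> R from 73

In-order: [22, 30, 34, 73, 80]


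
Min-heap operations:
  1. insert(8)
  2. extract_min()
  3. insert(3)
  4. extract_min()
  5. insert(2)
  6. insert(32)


insert(8) -> [8]
extract_min()->8, []
insert(3) -> [3]
extract_min()->3, []
insert(2) -> [2]
insert(32) -> [2, 32]

Final heap: [2, 32]


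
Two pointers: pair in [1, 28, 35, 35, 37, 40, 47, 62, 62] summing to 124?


lo=0(1)+hi=8(62)=63
lo=1(28)+hi=8(62)=90
lo=2(35)+hi=8(62)=97
lo=3(35)+hi=8(62)=97
lo=4(37)+hi=8(62)=99
lo=5(40)+hi=8(62)=102
lo=6(47)+hi=8(62)=109
lo=7(62)+hi=8(62)=124

Yes: 62+62=124


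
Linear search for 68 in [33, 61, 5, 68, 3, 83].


i=0: 33!=68
i=1: 61!=68
i=2: 5!=68
i=3: 68==68 found!

Found at 3, 4 comps


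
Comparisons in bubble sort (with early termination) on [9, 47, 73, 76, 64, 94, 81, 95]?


Algorithm: bubble sort (with early termination)
Input: [9, 47, 73, 76, 64, 94, 81, 95]
Sorted: [9, 47, 64, 73, 76, 81, 94, 95]

18


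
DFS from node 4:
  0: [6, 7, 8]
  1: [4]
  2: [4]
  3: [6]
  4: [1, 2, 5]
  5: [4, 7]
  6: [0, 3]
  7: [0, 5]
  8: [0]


Visit 4, push [5, 2, 1]
Visit 1, push []
Visit 2, push []
Visit 5, push [7]
Visit 7, push [0]
Visit 0, push [8, 6]
Visit 6, push [3]
Visit 3, push []
Visit 8, push []

DFS order: [4, 1, 2, 5, 7, 0, 6, 3, 8]


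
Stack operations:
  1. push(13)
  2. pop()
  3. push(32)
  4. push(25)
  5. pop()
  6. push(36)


push(13) -> [13]
pop()->13, []
push(32) -> [32]
push(25) -> [32, 25]
pop()->25, [32]
push(36) -> [32, 36]

Final stack: [32, 36]


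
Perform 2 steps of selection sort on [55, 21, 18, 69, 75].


Initial: [55, 21, 18, 69, 75]
Step 1: min=18 at 2
  Swap: [18, 21, 55, 69, 75]
Step 2: min=21 at 1
  Swap: [18, 21, 55, 69, 75]

After 2 steps: [18, 21, 55, 69, 75]


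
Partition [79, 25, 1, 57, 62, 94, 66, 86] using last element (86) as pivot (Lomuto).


Pivot: 86
  79 <= 86: advance i (no swap)
  25 <= 86: advance i (no swap)
  1 <= 86: advance i (no swap)
  57 <= 86: advance i (no swap)
  62 <= 86: advance i (no swap)
  66 <= 86: swap -> [79, 25, 1, 57, 62, 66, 94, 86]
Place pivot at 6: [79, 25, 1, 57, 62, 66, 86, 94]

Partitioned: [79, 25, 1, 57, 62, 66, 86, 94]


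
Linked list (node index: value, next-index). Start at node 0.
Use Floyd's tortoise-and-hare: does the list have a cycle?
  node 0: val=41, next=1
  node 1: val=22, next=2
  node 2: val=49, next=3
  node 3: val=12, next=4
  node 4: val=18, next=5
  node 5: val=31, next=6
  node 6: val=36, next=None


Floyd's tortoise (slow, +1) and hare (fast, +2):
  init: slow=0, fast=0
  step 1: slow=1, fast=2
  step 2: slow=2, fast=4
  step 3: slow=3, fast=6
  step 4: fast -> None, no cycle

Cycle: no


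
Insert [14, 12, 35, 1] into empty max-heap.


Insert 14: [14]
Insert 12: [14, 12]
Insert 35: [35, 12, 14]
Insert 1: [35, 12, 14, 1]

Final heap: [35, 12, 14, 1]


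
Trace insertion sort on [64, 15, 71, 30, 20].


Initial: [64, 15, 71, 30, 20]
Insert 15: [15, 64, 71, 30, 20]
Insert 71: [15, 64, 71, 30, 20]
Insert 30: [15, 30, 64, 71, 20]
Insert 20: [15, 20, 30, 64, 71]

Sorted: [15, 20, 30, 64, 71]


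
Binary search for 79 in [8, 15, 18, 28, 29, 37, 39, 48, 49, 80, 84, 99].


Step 1: lo=0, hi=11, mid=5, val=37
Step 2: lo=6, hi=11, mid=8, val=49
Step 3: lo=9, hi=11, mid=10, val=84
Step 4: lo=9, hi=9, mid=9, val=80

Not found


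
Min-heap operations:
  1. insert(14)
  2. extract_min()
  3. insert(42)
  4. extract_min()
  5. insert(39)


insert(14) -> [14]
extract_min()->14, []
insert(42) -> [42]
extract_min()->42, []
insert(39) -> [39]

Final heap: [39]


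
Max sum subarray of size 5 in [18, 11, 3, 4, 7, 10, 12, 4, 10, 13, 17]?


[0:5]: 43
[1:6]: 35
[2:7]: 36
[3:8]: 37
[4:9]: 43
[5:10]: 49
[6:11]: 56

Max: 56 at [6:11]


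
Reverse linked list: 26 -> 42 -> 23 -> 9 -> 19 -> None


Step 1: curr=26, set curr.next=prev(None) | reversed so far: 26
Step 2: curr=42, set curr.next=prev(26) | reversed so far: 42 -> 26
Step 3: curr=23, set curr.next=prev(42) | reversed so far: 23 -> 42 -> 26
Step 4: curr=9, set curr.next=prev(23) | reversed so far: 9 -> 23 -> 42 -> 26
Step 5: curr=19, set curr.next=prev(9) | reversed so far: 19 -> 9 -> 23 -> 42 -> 26

19 -> 9 -> 23 -> 42 -> 26 -> None


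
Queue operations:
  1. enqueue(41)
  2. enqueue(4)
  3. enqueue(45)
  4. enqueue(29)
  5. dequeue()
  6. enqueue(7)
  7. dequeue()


enqueue(41) -> [41]
enqueue(4) -> [41, 4]
enqueue(45) -> [41, 4, 45]
enqueue(29) -> [41, 4, 45, 29]
dequeue()->41, [4, 45, 29]
enqueue(7) -> [4, 45, 29, 7]
dequeue()->4, [45, 29, 7]

Final queue: [45, 29, 7]


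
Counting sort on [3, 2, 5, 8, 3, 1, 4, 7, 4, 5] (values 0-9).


Input: [3, 2, 5, 8, 3, 1, 4, 7, 4, 5]
Counts: [0, 1, 1, 2, 2, 2, 0, 1, 1, 0]

Sorted: [1, 2, 3, 3, 4, 4, 5, 5, 7, 8]


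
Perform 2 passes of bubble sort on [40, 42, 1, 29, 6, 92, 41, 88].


Initial: [40, 42, 1, 29, 6, 92, 41, 88]
Pass 1: [40, 1, 29, 6, 42, 41, 88, 92] (5 swaps)
Pass 2: [1, 29, 6, 40, 41, 42, 88, 92] (4 swaps)

After 2 passes: [1, 29, 6, 40, 41, 42, 88, 92]


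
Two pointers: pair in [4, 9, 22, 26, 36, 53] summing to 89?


lo=0(4)+hi=5(53)=57
lo=1(9)+hi=5(53)=62
lo=2(22)+hi=5(53)=75
lo=3(26)+hi=5(53)=79
lo=4(36)+hi=5(53)=89

Yes: 36+53=89


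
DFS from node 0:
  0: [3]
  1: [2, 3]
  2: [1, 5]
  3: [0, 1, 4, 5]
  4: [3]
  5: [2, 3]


Visit 0, push [3]
Visit 3, push [5, 4, 1]
Visit 1, push [2]
Visit 2, push [5]
Visit 5, push []
Visit 4, push []

DFS order: [0, 3, 1, 2, 5, 4]


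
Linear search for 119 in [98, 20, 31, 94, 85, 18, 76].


i=0: 98!=119
i=1: 20!=119
i=2: 31!=119
i=3: 94!=119
i=4: 85!=119
i=5: 18!=119
i=6: 76!=119

Not found, 7 comps


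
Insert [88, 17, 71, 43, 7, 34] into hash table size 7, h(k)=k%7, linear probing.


Insert 88: h=4 -> slot 4
Insert 17: h=3 -> slot 3
Insert 71: h=1 -> slot 1
Insert 43: h=1, 1 probes -> slot 2
Insert 7: h=0 -> slot 0
Insert 34: h=6 -> slot 6

Table: [7, 71, 43, 17, 88, None, 34]


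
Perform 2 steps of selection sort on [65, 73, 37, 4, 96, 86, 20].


Initial: [65, 73, 37, 4, 96, 86, 20]
Step 1: min=4 at 3
  Swap: [4, 73, 37, 65, 96, 86, 20]
Step 2: min=20 at 6
  Swap: [4, 20, 37, 65, 96, 86, 73]

After 2 steps: [4, 20, 37, 65, 96, 86, 73]


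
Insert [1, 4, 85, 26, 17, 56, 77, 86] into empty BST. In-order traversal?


Insert 1: root
Insert 4: R from 1
Insert 85: R from 1 -> R from 4
Insert 26: R from 1 -> R from 4 -> L from 85
Insert 17: R from 1 -> R from 4 -> L from 85 -> L from 26
Insert 56: R from 1 -> R from 4 -> L from 85 -> R from 26
Insert 77: R from 1 -> R from 4 -> L from 85 -> R from 26 -> R from 56
Insert 86: R from 1 -> R from 4 -> R from 85

In-order: [1, 4, 17, 26, 56, 77, 85, 86]


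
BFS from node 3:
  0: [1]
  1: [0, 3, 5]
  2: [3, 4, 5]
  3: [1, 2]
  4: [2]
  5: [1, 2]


Visit 3, enqueue [1, 2]
Visit 1, enqueue [0, 5]
Visit 2, enqueue [4]
Visit 0, enqueue []
Visit 5, enqueue []
Visit 4, enqueue []

BFS order: [3, 1, 2, 0, 5, 4]


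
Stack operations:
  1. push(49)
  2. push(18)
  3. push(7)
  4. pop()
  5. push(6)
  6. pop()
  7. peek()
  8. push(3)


push(49) -> [49]
push(18) -> [49, 18]
push(7) -> [49, 18, 7]
pop()->7, [49, 18]
push(6) -> [49, 18, 6]
pop()->6, [49, 18]
peek()->18
push(3) -> [49, 18, 3]

Final stack: [49, 18, 3]


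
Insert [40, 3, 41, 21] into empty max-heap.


Insert 40: [40]
Insert 3: [40, 3]
Insert 41: [41, 3, 40]
Insert 21: [41, 21, 40, 3]

Final heap: [41, 21, 40, 3]


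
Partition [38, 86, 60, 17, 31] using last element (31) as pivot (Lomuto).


Pivot: 31
  17 <= 31: swap -> [17, 86, 60, 38, 31]
Place pivot at 1: [17, 31, 60, 38, 86]

Partitioned: [17, 31, 60, 38, 86]


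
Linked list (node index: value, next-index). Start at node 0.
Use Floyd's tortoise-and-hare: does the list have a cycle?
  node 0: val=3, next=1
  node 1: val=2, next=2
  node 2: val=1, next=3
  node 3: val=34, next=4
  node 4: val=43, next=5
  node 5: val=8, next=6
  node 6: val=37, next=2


Floyd's tortoise (slow, +1) and hare (fast, +2):
  init: slow=0, fast=0
  step 1: slow=1, fast=2
  step 2: slow=2, fast=4
  step 3: slow=3, fast=6
  step 4: slow=4, fast=3
  step 5: slow=5, fast=5
  slow == fast at node 5: cycle detected

Cycle: yes


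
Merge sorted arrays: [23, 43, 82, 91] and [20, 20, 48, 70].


Take 20 from B
Take 20 from B
Take 23 from A
Take 43 from A
Take 48 from B
Take 70 from B

Merged: [20, 20, 23, 43, 48, 70, 82, 91]


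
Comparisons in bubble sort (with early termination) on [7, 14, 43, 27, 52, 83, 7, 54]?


Algorithm: bubble sort (with early termination)
Input: [7, 14, 43, 27, 52, 83, 7, 54]
Sorted: [7, 7, 14, 27, 43, 52, 54, 83]

27


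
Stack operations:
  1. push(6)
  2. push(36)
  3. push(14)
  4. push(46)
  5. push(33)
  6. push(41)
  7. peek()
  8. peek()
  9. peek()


push(6) -> [6]
push(36) -> [6, 36]
push(14) -> [6, 36, 14]
push(46) -> [6, 36, 14, 46]
push(33) -> [6, 36, 14, 46, 33]
push(41) -> [6, 36, 14, 46, 33, 41]
peek()->41
peek()->41
peek()->41

Final stack: [6, 36, 14, 46, 33, 41]


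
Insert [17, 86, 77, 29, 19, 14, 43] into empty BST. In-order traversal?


Insert 17: root
Insert 86: R from 17
Insert 77: R from 17 -> L from 86
Insert 29: R from 17 -> L from 86 -> L from 77
Insert 19: R from 17 -> L from 86 -> L from 77 -> L from 29
Insert 14: L from 17
Insert 43: R from 17 -> L from 86 -> L from 77 -> R from 29

In-order: [14, 17, 19, 29, 43, 77, 86]


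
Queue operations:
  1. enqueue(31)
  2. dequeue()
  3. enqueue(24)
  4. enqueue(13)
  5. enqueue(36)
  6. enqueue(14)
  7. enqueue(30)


enqueue(31) -> [31]
dequeue()->31, []
enqueue(24) -> [24]
enqueue(13) -> [24, 13]
enqueue(36) -> [24, 13, 36]
enqueue(14) -> [24, 13, 36, 14]
enqueue(30) -> [24, 13, 36, 14, 30]

Final queue: [24, 13, 36, 14, 30]


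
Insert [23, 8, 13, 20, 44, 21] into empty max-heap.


Insert 23: [23]
Insert 8: [23, 8]
Insert 13: [23, 8, 13]
Insert 20: [23, 20, 13, 8]
Insert 44: [44, 23, 13, 8, 20]
Insert 21: [44, 23, 21, 8, 20, 13]

Final heap: [44, 23, 21, 8, 20, 13]


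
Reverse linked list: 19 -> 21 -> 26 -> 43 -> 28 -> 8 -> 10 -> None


Step 1: curr=19, set curr.next=prev(None) | reversed so far: 19
Step 2: curr=21, set curr.next=prev(19) | reversed so far: 21 -> 19
Step 3: curr=26, set curr.next=prev(21) | reversed so far: 26 -> 21 -> 19
Step 4: curr=43, set curr.next=prev(26) | reversed so far: 43 -> 26 -> 21 -> 19
Step 5: curr=28, set curr.next=prev(43) | reversed so far: 28 -> 43 -> 26 -> 21 -> 19
Step 6: curr=8, set curr.next=prev(28) | reversed so far: 8 -> 28 -> 43 -> 26 -> 21 -> 19
Step 7: curr=10, set curr.next=prev(8) | reversed so far: 10 -> 8 -> 28 -> 43 -> 26 -> 21 -> 19

10 -> 8 -> 28 -> 43 -> 26 -> 21 -> 19 -> None


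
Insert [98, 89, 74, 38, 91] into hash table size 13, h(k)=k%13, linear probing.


Insert 98: h=7 -> slot 7
Insert 89: h=11 -> slot 11
Insert 74: h=9 -> slot 9
Insert 38: h=12 -> slot 12
Insert 91: h=0 -> slot 0

Table: [91, None, None, None, None, None, None, 98, None, 74, None, 89, 38]


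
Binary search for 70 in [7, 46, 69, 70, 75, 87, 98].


Step 1: lo=0, hi=6, mid=3, val=70

Found at index 3


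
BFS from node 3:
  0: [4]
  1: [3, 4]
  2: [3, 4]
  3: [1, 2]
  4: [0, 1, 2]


Visit 3, enqueue [1, 2]
Visit 1, enqueue [4]
Visit 2, enqueue []
Visit 4, enqueue [0]
Visit 0, enqueue []

BFS order: [3, 1, 2, 4, 0]


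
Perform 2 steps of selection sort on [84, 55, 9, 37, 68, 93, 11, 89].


Initial: [84, 55, 9, 37, 68, 93, 11, 89]
Step 1: min=9 at 2
  Swap: [9, 55, 84, 37, 68, 93, 11, 89]
Step 2: min=11 at 6
  Swap: [9, 11, 84, 37, 68, 93, 55, 89]

After 2 steps: [9, 11, 84, 37, 68, 93, 55, 89]


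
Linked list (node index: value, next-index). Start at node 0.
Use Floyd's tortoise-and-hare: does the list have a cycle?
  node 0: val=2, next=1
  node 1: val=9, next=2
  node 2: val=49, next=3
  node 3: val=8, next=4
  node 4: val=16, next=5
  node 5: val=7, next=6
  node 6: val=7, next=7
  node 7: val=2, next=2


Floyd's tortoise (slow, +1) and hare (fast, +2):
  init: slow=0, fast=0
  step 1: slow=1, fast=2
  step 2: slow=2, fast=4
  step 3: slow=3, fast=6
  step 4: slow=4, fast=2
  step 5: slow=5, fast=4
  step 6: slow=6, fast=6
  slow == fast at node 6: cycle detected

Cycle: yes


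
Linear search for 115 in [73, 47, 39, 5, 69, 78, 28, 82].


i=0: 73!=115
i=1: 47!=115
i=2: 39!=115
i=3: 5!=115
i=4: 69!=115
i=5: 78!=115
i=6: 28!=115
i=7: 82!=115

Not found, 8 comps


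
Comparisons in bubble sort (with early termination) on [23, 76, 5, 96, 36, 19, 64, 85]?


Algorithm: bubble sort (with early termination)
Input: [23, 76, 5, 96, 36, 19, 64, 85]
Sorted: [5, 19, 23, 36, 64, 76, 85, 96]

25


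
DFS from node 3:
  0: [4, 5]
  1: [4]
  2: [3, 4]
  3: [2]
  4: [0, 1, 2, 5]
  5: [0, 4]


Visit 3, push [2]
Visit 2, push [4]
Visit 4, push [5, 1, 0]
Visit 0, push [5]
Visit 5, push []
Visit 1, push []

DFS order: [3, 2, 4, 0, 5, 1]


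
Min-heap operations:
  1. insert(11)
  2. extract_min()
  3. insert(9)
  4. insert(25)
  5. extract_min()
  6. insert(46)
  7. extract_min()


insert(11) -> [11]
extract_min()->11, []
insert(9) -> [9]
insert(25) -> [9, 25]
extract_min()->9, [25]
insert(46) -> [25, 46]
extract_min()->25, [46]

Final heap: [46]


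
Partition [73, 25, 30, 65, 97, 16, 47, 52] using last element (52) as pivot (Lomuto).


Pivot: 52
  25 <= 52: swap -> [25, 73, 30, 65, 97, 16, 47, 52]
  30 <= 52: swap -> [25, 30, 73, 65, 97, 16, 47, 52]
  16 <= 52: swap -> [25, 30, 16, 65, 97, 73, 47, 52]
  47 <= 52: swap -> [25, 30, 16, 47, 97, 73, 65, 52]
Place pivot at 4: [25, 30, 16, 47, 52, 73, 65, 97]

Partitioned: [25, 30, 16, 47, 52, 73, 65, 97]


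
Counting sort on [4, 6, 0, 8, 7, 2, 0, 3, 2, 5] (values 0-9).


Input: [4, 6, 0, 8, 7, 2, 0, 3, 2, 5]
Counts: [2, 0, 2, 1, 1, 1, 1, 1, 1, 0]

Sorted: [0, 0, 2, 2, 3, 4, 5, 6, 7, 8]


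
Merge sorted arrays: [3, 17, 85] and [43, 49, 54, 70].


Take 3 from A
Take 17 from A
Take 43 from B
Take 49 from B
Take 54 from B
Take 70 from B

Merged: [3, 17, 43, 49, 54, 70, 85]


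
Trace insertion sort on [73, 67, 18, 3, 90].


Initial: [73, 67, 18, 3, 90]
Insert 67: [67, 73, 18, 3, 90]
Insert 18: [18, 67, 73, 3, 90]
Insert 3: [3, 18, 67, 73, 90]
Insert 90: [3, 18, 67, 73, 90]

Sorted: [3, 18, 67, 73, 90]


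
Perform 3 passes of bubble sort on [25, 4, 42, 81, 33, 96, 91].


Initial: [25, 4, 42, 81, 33, 96, 91]
Pass 1: [4, 25, 42, 33, 81, 91, 96] (3 swaps)
Pass 2: [4, 25, 33, 42, 81, 91, 96] (1 swaps)
Pass 3: [4, 25, 33, 42, 81, 91, 96] (0 swaps)

After 3 passes: [4, 25, 33, 42, 81, 91, 96]


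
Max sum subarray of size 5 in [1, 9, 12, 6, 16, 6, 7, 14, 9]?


[0:5]: 44
[1:6]: 49
[2:7]: 47
[3:8]: 49
[4:9]: 52

Max: 52 at [4:9]


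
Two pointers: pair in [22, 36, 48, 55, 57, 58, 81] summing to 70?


lo=0(22)+hi=6(81)=103
lo=0(22)+hi=5(58)=80
lo=0(22)+hi=4(57)=79
lo=0(22)+hi=3(55)=77
lo=0(22)+hi=2(48)=70

Yes: 22+48=70


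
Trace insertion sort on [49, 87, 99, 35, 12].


Initial: [49, 87, 99, 35, 12]
Insert 87: [49, 87, 99, 35, 12]
Insert 99: [49, 87, 99, 35, 12]
Insert 35: [35, 49, 87, 99, 12]
Insert 12: [12, 35, 49, 87, 99]

Sorted: [12, 35, 49, 87, 99]


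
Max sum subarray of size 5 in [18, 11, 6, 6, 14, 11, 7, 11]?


[0:5]: 55
[1:6]: 48
[2:7]: 44
[3:8]: 49

Max: 55 at [0:5]


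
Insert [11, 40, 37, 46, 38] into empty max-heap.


Insert 11: [11]
Insert 40: [40, 11]
Insert 37: [40, 11, 37]
Insert 46: [46, 40, 37, 11]
Insert 38: [46, 40, 37, 11, 38]

Final heap: [46, 40, 37, 11, 38]


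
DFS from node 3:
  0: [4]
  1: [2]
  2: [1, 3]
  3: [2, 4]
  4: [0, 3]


Visit 3, push [4, 2]
Visit 2, push [1]
Visit 1, push []
Visit 4, push [0]
Visit 0, push []

DFS order: [3, 2, 1, 4, 0]


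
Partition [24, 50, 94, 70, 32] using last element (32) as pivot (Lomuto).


Pivot: 32
  24 <= 32: advance i (no swap)
Place pivot at 1: [24, 32, 94, 70, 50]

Partitioned: [24, 32, 94, 70, 50]


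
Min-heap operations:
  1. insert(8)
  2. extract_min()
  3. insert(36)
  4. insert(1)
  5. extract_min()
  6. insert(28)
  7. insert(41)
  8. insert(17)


insert(8) -> [8]
extract_min()->8, []
insert(36) -> [36]
insert(1) -> [1, 36]
extract_min()->1, [36]
insert(28) -> [28, 36]
insert(41) -> [28, 36, 41]
insert(17) -> [17, 28, 41, 36]

Final heap: [17, 28, 41, 36]


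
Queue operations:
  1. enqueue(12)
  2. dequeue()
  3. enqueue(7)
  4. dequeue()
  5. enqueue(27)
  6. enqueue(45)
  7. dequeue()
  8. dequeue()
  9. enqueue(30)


enqueue(12) -> [12]
dequeue()->12, []
enqueue(7) -> [7]
dequeue()->7, []
enqueue(27) -> [27]
enqueue(45) -> [27, 45]
dequeue()->27, [45]
dequeue()->45, []
enqueue(30) -> [30]

Final queue: [30]


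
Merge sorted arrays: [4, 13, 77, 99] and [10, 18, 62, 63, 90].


Take 4 from A
Take 10 from B
Take 13 from A
Take 18 from B
Take 62 from B
Take 63 from B
Take 77 from A
Take 90 from B

Merged: [4, 10, 13, 18, 62, 63, 77, 90, 99]


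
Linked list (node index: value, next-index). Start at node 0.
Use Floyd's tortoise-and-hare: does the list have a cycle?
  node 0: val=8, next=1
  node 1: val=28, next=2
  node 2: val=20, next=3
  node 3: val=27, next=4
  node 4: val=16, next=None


Floyd's tortoise (slow, +1) and hare (fast, +2):
  init: slow=0, fast=0
  step 1: slow=1, fast=2
  step 2: slow=2, fast=4
  step 3: fast -> None, no cycle

Cycle: no


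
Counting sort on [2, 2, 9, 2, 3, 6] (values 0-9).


Input: [2, 2, 9, 2, 3, 6]
Counts: [0, 0, 3, 1, 0, 0, 1, 0, 0, 1]

Sorted: [2, 2, 2, 3, 6, 9]


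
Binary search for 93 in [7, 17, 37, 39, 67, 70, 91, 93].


Step 1: lo=0, hi=7, mid=3, val=39
Step 2: lo=4, hi=7, mid=5, val=70
Step 3: lo=6, hi=7, mid=6, val=91
Step 4: lo=7, hi=7, mid=7, val=93

Found at index 7


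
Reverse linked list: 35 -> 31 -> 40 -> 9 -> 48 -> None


Step 1: curr=35, set curr.next=prev(None) | reversed so far: 35
Step 2: curr=31, set curr.next=prev(35) | reversed so far: 31 -> 35
Step 3: curr=40, set curr.next=prev(31) | reversed so far: 40 -> 31 -> 35
Step 4: curr=9, set curr.next=prev(40) | reversed so far: 9 -> 40 -> 31 -> 35
Step 5: curr=48, set curr.next=prev(9) | reversed so far: 48 -> 9 -> 40 -> 31 -> 35

48 -> 9 -> 40 -> 31 -> 35 -> None


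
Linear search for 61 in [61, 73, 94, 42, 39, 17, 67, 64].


i=0: 61==61 found!

Found at 0, 1 comps


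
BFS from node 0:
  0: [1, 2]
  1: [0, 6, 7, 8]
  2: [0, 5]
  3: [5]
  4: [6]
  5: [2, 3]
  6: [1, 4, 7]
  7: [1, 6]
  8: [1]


Visit 0, enqueue [1, 2]
Visit 1, enqueue [6, 7, 8]
Visit 2, enqueue [5]
Visit 6, enqueue [4]
Visit 7, enqueue []
Visit 8, enqueue []
Visit 5, enqueue [3]
Visit 4, enqueue []
Visit 3, enqueue []

BFS order: [0, 1, 2, 6, 7, 8, 5, 4, 3]
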